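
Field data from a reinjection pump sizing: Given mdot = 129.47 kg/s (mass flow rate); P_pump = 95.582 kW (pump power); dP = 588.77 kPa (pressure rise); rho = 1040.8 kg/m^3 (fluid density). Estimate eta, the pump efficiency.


eta = mdot * dP / (rho * P_pump)
eta = 129.47 * 588.77 / (1040.8 * 95.582)
eta = 0.76625


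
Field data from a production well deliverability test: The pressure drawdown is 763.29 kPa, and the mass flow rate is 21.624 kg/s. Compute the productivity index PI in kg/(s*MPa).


PI = mdot * 1000 / dP
PI = 21.624 * 1000 / 763.29
PI = 28.330 kg/(s*MPa)


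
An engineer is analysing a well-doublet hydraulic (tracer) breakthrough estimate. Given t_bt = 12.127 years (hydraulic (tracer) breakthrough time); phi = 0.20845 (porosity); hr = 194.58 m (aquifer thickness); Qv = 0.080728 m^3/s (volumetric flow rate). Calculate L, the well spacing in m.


L = sqrt(t_bt*365.25*86400*3*Qv / (pi*hr*phi))
L = sqrt(12.127*365.25*86400*3*0.080728 / (pi*194.58*0.20845))
L = 852.86 m


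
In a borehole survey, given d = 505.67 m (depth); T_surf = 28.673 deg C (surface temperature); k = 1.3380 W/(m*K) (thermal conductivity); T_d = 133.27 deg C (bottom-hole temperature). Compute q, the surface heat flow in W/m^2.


Step 1: grad = (T_d - T_surf)/d * 1000 = (133.27 - 28.673)/505.67 * 1000 = 206.8483 deg C/km
Step 2: q = k * grad / 1000 = 1.338 * 206.8483 / 1000 = 0.27676 W/m^2
q = 0.27676 W/m^2


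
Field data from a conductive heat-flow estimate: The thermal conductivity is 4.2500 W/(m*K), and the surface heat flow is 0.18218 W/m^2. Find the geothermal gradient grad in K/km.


grad = q * 1000 / k
grad = 0.18218 * 1000 / 4.2500
grad = 42.86588 deg C/km
Convert: 42.86588 deg C/km * 1.0 = 42.866 K/km
grad = 42.866 K/km


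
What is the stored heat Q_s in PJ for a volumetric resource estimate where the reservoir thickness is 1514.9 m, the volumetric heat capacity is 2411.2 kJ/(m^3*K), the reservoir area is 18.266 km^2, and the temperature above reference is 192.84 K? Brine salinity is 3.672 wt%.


Step 1: Vr = A*1e6*hr = 18.266*1e6*1514.9 = 2.767116e+10 m^3
Step 2: Q_s = Vr*rhoc*dT/1e12 = 2.767116e+10*2411.2*192.84/1e12 = 12866 PJ
Q_s = 12866 PJ


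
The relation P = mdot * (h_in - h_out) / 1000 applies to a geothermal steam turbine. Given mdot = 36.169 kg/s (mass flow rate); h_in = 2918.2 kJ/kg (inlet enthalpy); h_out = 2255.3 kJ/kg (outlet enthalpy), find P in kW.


P = mdot * (h_in - h_out) / 1000
P = 36.169 * (2918.2 - 2255.3) / 1000
P = 23.97643 MW
Convert: 23.97643 MW * 1000.0 = 23976 kW
P = 23976 kW


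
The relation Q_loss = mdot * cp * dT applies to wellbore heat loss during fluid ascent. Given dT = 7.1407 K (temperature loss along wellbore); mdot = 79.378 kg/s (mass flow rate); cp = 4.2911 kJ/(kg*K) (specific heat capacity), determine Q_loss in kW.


Q_loss = mdot * cp * dT
Q_loss = 79.378 * 4.2911 * 7.1407
Q_loss = 2432.3 kW


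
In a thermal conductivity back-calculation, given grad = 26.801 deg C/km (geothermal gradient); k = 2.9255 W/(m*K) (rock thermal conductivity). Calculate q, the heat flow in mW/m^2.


q = k * grad / 1000
q = 2.9255 * 26.801 / 1000
q = 0.07840633 W/m^2
Convert: 0.07840633 W/m^2 * 1000.0 = 78.406 mW/m^2
q = 78.406 mW/m^2


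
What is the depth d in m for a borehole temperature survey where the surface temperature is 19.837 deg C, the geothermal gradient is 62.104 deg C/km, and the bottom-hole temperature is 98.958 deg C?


d = (T_d - T_surf) / grad * 1000
d = (98.958 - 19.837) / 62.104 * 1000
d = 1274.0 m


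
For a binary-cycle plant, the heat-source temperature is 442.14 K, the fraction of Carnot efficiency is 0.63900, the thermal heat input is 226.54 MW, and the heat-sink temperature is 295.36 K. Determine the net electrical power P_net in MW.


Step 1: eta = (1 - Tc/Th)*f = (1 - 295.36/442.14)*0.639 = 0.2121329
Step 2: P_net = eta * Q_in = 0.2121329 * 226.54 = 48.057 MW
P_net = 48.057 MW


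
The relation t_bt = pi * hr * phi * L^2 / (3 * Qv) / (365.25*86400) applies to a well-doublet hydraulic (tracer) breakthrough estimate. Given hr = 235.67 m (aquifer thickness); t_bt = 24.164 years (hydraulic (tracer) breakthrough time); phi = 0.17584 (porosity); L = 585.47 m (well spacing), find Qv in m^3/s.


Qv = pi*hr*phi*L^2 / (3*t_bt*365.25*86400)
Qv = pi*235.67*0.17584*585.47^2 / (3*24.164*365.25*86400)
Qv = 0.019507 m^3/s


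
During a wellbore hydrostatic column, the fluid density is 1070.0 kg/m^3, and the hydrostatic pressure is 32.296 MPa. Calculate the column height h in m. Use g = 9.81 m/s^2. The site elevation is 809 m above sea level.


h = P * 1e6 / (g * rho)
h = 32.296 * 1e6 / (9.81 * 1070.0)
h = 3076.8 m


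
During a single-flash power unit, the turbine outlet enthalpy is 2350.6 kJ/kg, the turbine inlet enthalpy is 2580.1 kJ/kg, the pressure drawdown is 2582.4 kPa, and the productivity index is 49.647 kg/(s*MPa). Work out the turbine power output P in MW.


Step 1: mdot = PI * dP / 1000 = 49.647 * 2582.4 / 1000 = 128.2084 kg/s
Step 2: P = mdot*(h_in - h_out)/1000 = 128.2084*(2580.1 - 2350.6)/1000 = 29.424 MW
P = 29.424 MW


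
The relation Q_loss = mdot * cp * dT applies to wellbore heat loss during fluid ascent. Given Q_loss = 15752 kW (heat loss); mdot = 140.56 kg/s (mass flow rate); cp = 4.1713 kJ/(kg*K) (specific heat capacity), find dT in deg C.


dT = Q_loss / (mdot * cp)
dT = 15752 / (140.56 * 4.1713)
dT = 26.86597 K
Convert (temperature difference, 1 K = 1 deg C): 26.86597 K = 26.86597 deg C
dT = 26.866 deg C


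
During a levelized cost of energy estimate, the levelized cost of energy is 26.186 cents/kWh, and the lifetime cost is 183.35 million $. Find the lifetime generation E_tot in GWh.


E_tot = C_tot / LCOE * 100
E_tot = 183.35 / 26.186 * 100
E_tot = 700.18 GWh


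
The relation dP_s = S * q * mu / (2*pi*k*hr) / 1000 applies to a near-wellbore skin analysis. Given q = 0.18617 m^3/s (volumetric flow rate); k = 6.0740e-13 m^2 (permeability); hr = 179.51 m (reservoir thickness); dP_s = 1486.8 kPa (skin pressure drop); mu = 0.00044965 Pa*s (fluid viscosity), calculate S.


S = dP_s * 1000 * 2*pi*k*hr / (q*mu)
S = 1486.8 * 1000 * 2*pi*6.0740e-13*179.51 / (0.18617*0.00044965)
S = 12.168


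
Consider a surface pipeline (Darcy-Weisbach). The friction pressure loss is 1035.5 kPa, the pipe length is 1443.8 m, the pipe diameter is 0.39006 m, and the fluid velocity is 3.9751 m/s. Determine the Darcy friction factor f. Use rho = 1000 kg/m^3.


f = dP*1000 / ((L/D)*(rho*vel^2/2))
f = 1035.5*1000 / ((1443.8/0.39006)*(1000*3.9751^2/2))
f = 0.035409


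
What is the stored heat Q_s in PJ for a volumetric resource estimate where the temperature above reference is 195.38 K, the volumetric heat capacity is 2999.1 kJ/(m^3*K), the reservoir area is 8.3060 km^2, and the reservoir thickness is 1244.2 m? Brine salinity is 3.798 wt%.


Step 1: Vr = A*1e6*hr = 8.306*1e6*1244.2 = 1.033433e+10 m^3
Step 2: Q_s = Vr*rhoc*dT/1e12 = 1.033433e+10*2999.1*195.38/1e12 = 6055.5 PJ
Q_s = 6055.5 PJ


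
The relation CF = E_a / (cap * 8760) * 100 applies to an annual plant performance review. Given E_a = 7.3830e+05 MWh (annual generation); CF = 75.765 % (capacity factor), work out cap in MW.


cap = E_a / (CF/100 * 8760)
cap = 7.3830e+05 / (75.765/100 * 8760)
cap = 111.24 MW


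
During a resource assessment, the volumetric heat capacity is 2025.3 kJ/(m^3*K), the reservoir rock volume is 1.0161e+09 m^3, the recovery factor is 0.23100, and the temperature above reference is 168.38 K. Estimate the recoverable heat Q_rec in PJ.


Step 1: Q_s = Vr*rhoc*dT/1e12 = 1.0161e+09*2025.3*168.38/1e12 = 346.5104 PJ
Step 2: Q_rec = Q_s * RF = 346.5104 * 0.231 = 80.044 PJ
Q_rec = 80.044 PJ


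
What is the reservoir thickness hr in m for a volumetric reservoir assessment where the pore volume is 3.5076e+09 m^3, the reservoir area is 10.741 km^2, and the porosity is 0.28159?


hr = Vp / (A * 1e6 * phi)
hr = 3.5076e+09 / (10.741 * 1e6 * 0.28159)
hr = 1159.7 m


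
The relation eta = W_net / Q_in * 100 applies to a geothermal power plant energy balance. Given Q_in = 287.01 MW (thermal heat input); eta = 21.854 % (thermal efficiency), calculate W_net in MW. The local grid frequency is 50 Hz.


W_net = eta / 100 * Q_in
W_net = 21.854 / 100 * 287.01
W_net = 62.723 MW


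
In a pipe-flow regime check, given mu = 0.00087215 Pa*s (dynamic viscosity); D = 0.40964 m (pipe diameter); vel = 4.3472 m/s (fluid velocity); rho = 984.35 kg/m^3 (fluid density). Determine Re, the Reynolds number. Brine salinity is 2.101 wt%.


Re = rho * vel * D / mu
Re = 984.35 * 4.3472 * 0.40964 / 0.00087215
Re = 2.0099e+06


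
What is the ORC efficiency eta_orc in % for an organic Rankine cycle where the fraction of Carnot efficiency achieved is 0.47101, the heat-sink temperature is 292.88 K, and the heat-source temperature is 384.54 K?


eta_orc = (1 - Tc/Th) * f * 100
eta_orc = (1 - 292.88/384.54) * 0.47101 * 100
eta_orc = 11.227 %


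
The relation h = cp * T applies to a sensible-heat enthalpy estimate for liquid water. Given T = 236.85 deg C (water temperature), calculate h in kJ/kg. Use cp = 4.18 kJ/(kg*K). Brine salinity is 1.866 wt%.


h = cp * T
h = 4.18 * 236.85
h = 990.03 kJ/kg


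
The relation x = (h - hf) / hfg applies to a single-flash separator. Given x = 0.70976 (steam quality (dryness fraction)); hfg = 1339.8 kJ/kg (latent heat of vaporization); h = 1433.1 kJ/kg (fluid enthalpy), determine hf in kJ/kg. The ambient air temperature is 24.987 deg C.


hf = h - x * hfg
hf = 1433.1 - 0.70976 * 1339.8
hf = 482.16 kJ/kg


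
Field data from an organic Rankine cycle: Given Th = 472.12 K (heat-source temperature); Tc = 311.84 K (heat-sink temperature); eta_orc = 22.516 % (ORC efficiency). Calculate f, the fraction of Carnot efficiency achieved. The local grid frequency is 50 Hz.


f = (eta_orc/100) / (1 - Tc/Th)
f = (22.516/100) / (1 - 311.84/472.12)
f = 0.66323


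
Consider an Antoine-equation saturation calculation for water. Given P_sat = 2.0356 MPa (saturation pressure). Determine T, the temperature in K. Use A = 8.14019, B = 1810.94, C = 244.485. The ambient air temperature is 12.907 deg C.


T = B / (A - log10(P_sat * 760 / 0.101325)) - C
T = 1810.94 / (8.14019 - log10(2.0356 * 760 / 0.101325)) - 244.485
T = 213.2391 deg C
Convert to K: 213.2391 + 273.15 = 486.39 K
T = 486.39 K


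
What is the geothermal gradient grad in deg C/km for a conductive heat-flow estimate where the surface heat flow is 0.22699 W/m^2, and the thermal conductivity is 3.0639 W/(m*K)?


grad = q * 1000 / k
grad = 0.22699 * 1000 / 3.0639
grad = 74.085 deg C/km


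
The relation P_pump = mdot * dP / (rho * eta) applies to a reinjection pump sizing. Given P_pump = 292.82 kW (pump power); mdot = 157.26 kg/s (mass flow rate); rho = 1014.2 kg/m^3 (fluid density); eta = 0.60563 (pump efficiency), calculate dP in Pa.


dP = P_pump * rho * eta / mdot
dP = 292.82 * 1014.2 * 0.60563 / 157.26
dP = 1143.704 kPa
Convert: 1143.704 kPa * 1000.0 = 1.1437e+06 Pa
dP = 1.1437e+06 Pa


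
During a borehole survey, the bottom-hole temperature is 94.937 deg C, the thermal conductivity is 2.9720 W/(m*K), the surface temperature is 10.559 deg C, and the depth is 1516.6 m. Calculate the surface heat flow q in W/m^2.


Step 1: grad = (T_d - T_surf)/d * 1000 = (94.937 - 10.559)/1516.6 * 1000 = 55.63629 deg C/km
Step 2: q = k * grad / 1000 = 2.972 * 55.63629 / 1000 = 0.16535 W/m^2
q = 0.16535 W/m^2


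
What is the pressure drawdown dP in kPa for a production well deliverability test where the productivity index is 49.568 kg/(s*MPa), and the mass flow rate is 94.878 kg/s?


dP = mdot * 1000 / PI
dP = 94.878 * 1000 / 49.568
dP = 1914.1 kPa


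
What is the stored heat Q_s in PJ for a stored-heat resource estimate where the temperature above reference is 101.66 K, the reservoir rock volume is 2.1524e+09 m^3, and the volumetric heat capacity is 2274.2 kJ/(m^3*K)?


Q_s = Vr * rhoc * dT / 1e12
Q_s = 2.1524e+09 * 2274.2 * 101.66 / 1e12
Q_s = 497.62 PJ


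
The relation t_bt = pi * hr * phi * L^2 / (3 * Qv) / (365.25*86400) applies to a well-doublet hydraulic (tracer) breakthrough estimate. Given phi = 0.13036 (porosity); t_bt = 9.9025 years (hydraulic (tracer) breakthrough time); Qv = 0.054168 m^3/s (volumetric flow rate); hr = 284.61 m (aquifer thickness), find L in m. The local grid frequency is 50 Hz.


L = sqrt(t_bt*365.25*86400*3*Qv / (pi*hr*phi))
L = sqrt(9.9025*365.25*86400*3*0.054168 / (pi*284.61*0.13036))
L = 660.06 m


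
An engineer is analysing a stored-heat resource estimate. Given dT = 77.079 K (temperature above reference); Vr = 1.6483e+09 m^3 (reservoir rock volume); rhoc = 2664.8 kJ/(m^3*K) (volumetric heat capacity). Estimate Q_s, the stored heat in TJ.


Q_s = Vr * rhoc * dT / 1e12
Q_s = 1.6483e+09 * 2664.8 * 77.079 / 1e12
Q_s = 338.5610 PJ
Convert: 338.5610 PJ * 1000.0 = 3.3856e+05 TJ
Q_s = 3.3856e+05 TJ


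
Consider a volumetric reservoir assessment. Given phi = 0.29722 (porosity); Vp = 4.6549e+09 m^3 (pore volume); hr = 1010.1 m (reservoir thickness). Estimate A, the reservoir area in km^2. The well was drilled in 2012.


A = Vp / (1e6 * hr * phi)
A = 4.6549e+09 / (1e6 * 1010.1 * 0.29722)
A = 15.505 km^2


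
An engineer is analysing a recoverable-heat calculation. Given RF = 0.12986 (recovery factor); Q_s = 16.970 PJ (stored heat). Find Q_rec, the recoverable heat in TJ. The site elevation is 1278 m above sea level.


Q_rec = Q_s * RF
Q_rec = 16.970 * 0.12986
Q_rec = 2.203724 PJ
Convert: 2.203724 PJ * 1000.0 = 2203.7 TJ
Q_rec = 2203.7 TJ


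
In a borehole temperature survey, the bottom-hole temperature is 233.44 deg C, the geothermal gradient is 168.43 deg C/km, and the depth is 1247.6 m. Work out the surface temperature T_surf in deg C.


T_surf = T_d - grad * d / 1000
T_surf = 233.44 - 168.43 * 1247.6 / 1000
T_surf = 23.307 deg C


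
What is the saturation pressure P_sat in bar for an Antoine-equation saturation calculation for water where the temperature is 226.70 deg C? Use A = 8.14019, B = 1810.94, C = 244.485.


P_sat = 10^(A - B/(C + T)) / 760 * 0.101325
P_sat = 10^(8.14019 - 1810.94/(244.485 + 226.70)) / 760 * 0.101325
P_sat = 2.640702 MPa
Convert: 2.640702 MPa * 10.0 = 26.407 bar
P_sat = 26.407 bar


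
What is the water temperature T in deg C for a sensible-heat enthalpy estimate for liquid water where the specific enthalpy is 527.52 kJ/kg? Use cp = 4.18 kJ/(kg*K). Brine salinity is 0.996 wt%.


T = h / cp
T = 527.52 / 4.18
T = 126.20 deg C


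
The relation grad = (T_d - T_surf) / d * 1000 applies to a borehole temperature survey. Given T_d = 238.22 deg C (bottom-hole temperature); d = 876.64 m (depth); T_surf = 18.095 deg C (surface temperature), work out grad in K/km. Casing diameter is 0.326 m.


grad = (T_d - T_surf) / d * 1000
grad = (238.22 - 18.095) / 876.64 * 1000
grad = 251.1008 deg C/km
Convert: 251.1008 deg C/km * 1.0 = 251.10 K/km
grad = 251.10 K/km


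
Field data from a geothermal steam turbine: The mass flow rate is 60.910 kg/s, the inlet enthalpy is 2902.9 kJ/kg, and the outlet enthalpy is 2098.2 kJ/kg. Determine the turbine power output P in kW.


P = mdot * (h_in - h_out) / 1000
P = 60.910 * (2902.9 - 2098.2) / 1000
P = 49.01428 MW
Convert: 49.01428 MW * 1000.0 = 49014 kW
P = 49014 kW


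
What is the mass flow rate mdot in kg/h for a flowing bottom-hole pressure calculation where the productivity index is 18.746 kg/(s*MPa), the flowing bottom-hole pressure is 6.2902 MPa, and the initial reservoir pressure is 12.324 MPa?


mdot = (P_i - P_wf) * PI
mdot = (12.324 - 6.2902) * 18.746
mdot = 113.1096 kg/s
Convert: 113.1096 kg/s * 3600.0 = 4.0719e+05 kg/h
mdot = 4.0719e+05 kg/h


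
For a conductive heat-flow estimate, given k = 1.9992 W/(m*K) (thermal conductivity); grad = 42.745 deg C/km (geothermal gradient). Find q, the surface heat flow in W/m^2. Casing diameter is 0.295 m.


q = k * grad / 1000
q = 1.9992 * 42.745 / 1000
q = 0.085456 W/m^2


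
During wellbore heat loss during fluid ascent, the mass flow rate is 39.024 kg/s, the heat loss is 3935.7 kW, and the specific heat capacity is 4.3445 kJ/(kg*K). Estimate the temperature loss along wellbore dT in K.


dT = Q_loss / (mdot * cp)
dT = 3935.7 / (39.024 * 4.3445)
dT = 23.214 K


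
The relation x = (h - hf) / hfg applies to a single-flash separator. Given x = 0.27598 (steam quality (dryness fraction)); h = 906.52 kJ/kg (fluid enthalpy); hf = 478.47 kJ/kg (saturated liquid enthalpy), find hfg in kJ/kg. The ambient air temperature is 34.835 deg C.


hfg = (h - hf) / x
hfg = (906.52 - 478.47) / 0.27598
hfg = 1551.0 kJ/kg


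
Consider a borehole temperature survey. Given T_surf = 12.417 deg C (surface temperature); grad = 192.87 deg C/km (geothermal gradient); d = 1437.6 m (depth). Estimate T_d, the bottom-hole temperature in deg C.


T_d = T_surf + grad * d / 1000
T_d = 12.417 + 192.87 * 1437.6 / 1000
T_d = 289.69 deg C


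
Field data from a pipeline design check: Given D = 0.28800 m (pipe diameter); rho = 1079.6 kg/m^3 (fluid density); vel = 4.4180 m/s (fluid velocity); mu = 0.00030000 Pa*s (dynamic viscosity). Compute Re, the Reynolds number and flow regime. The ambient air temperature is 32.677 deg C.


Step 1: Re = rho*vel*D/mu = 1079.6*4.418*0.288/0.0003 = 4.5789e+06
Step 2: Re = 4.5789e+06 > 4000, so flow is turbulent.
Re = 4.5789e+06 (turbulent)


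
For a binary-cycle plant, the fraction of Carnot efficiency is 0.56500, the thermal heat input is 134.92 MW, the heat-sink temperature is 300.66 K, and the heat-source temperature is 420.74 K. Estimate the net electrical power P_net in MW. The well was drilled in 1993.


Step 1: eta = (1 - Tc/Th)*f = (1 - 300.66/420.74)*0.565 = 0.1612521
Step 2: P_net = eta * Q_in = 0.1612521 * 134.92 = 21.756 MW
P_net = 21.756 MW


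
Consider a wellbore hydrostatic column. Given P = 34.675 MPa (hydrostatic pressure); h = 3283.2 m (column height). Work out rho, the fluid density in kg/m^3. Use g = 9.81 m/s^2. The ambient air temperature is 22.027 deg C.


rho = P * 1e6 / (g * h)
rho = 34.675 * 1e6 / (9.81 * 3283.2)
rho = 1076.6 kg/m^3


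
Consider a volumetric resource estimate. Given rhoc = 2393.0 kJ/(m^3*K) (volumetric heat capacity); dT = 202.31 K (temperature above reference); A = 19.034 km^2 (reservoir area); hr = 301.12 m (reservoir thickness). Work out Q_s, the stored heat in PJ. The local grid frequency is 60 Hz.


Step 1: Vr = A*1e6*hr = 19.034*1e6*301.12 = 5.731518e+09 m^3
Step 2: Q_s = Vr*rhoc*dT/1e12 = 5.731518e+09*2393.0*202.31/1e12 = 2774.8 PJ
Q_s = 2774.8 PJ


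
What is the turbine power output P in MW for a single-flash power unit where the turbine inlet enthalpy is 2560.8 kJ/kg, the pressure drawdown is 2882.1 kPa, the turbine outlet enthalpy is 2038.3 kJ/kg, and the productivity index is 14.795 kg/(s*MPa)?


Step 1: mdot = PI * dP / 1000 = 14.795 * 2882.1 / 1000 = 42.64067 kg/s
Step 2: P = mdot*(h_in - h_out)/1000 = 42.64067*(2560.8 - 2038.3)/1000 = 22.280 MW
P = 22.280 MW


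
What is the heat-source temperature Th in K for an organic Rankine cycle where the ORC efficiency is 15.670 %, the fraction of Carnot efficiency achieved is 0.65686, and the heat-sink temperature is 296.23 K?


Th = Tc / (1 - (eta_orc/100)/f)
Th = 296.23 / (1 - (15.670/100)/0.65686)
Th = 389.04 K


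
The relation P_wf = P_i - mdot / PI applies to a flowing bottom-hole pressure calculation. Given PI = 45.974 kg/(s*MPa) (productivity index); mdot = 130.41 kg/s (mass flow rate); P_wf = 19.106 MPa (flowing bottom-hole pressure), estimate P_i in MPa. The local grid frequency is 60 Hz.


P_i = P_wf + mdot / PI
P_i = 19.106 + 130.41 / 45.974
P_i = 21.943 MPa


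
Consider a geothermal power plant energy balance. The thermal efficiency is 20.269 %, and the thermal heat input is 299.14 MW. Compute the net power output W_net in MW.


W_net = eta / 100 * Q_in
W_net = 20.269 / 100 * 299.14
W_net = 60.633 MW


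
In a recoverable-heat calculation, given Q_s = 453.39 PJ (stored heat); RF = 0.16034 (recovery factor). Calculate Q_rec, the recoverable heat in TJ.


Q_rec = Q_s * RF
Q_rec = 453.39 * 0.16034
Q_rec = 72.69655 PJ
Convert: 72.69655 PJ * 1000.0 = 72697 TJ
Q_rec = 72697 TJ


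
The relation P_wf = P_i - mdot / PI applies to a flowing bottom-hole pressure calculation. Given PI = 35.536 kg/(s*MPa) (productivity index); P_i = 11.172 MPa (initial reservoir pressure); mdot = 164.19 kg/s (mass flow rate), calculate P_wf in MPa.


P_wf = P_i - mdot / PI
P_wf = 11.172 - 164.19 / 35.536
P_wf = 6.5516 MPa


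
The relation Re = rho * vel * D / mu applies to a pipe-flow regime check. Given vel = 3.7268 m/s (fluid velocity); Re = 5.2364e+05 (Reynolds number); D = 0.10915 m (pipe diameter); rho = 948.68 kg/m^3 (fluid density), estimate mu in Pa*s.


mu = rho * vel * D / Re
mu = 948.68 * 3.7268 * 0.10915 / 5.2364e+05
mu = 0.00073696 Pa*s


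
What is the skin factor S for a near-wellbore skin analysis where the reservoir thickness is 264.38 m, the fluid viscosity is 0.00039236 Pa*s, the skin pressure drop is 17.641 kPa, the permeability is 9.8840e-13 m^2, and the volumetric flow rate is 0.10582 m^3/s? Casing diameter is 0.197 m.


S = dP_s * 1000 * 2*pi*k*hr / (q*mu)
S = 17.641 * 1000 * 2*pi*9.8840e-13*264.38 / (0.10582*0.00039236)
S = 0.69761


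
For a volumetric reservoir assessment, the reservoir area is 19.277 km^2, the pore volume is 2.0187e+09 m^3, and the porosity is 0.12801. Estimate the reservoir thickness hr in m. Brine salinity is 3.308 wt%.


hr = Vp / (A * 1e6 * phi)
hr = 2.0187e+09 / (19.277 * 1e6 * 0.12801)
hr = 818.07 m


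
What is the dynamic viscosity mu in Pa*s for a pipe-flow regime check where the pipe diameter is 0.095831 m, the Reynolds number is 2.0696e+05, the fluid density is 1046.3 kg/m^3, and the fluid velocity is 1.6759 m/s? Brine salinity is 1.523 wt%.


mu = rho * vel * D / Re
mu = 1046.3 * 1.6759 * 0.095831 / 2.0696e+05
mu = 0.00081194 Pa*s


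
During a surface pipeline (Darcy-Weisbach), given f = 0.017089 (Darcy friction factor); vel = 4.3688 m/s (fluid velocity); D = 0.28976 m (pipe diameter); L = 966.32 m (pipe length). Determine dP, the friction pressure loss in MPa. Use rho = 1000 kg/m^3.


dP = f * (L/D) * (rho*vel^2/2) / 1000
dP = 0.017089 * (966.32/0.28976) * (1000*4.3688^2/2) / 1000
dP = 543.8680 kPa
Convert: 543.8680 kPa * 0.001 = 0.54387 MPa
dP = 0.54387 MPa


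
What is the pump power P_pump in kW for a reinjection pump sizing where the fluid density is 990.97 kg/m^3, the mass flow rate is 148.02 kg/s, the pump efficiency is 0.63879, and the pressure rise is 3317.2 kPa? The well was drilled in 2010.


P_pump = mdot * dP / (rho * eta)
P_pump = 148.02 * 3317.2 / (990.97 * 0.63879)
P_pump = 775.66 kW


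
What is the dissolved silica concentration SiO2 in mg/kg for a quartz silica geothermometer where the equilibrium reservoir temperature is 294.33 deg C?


SiO2 = 10^(5.19 - 1309/(T_eq + 273.15))
SiO2 = 10^(5.19 - 1309/(294.33 + 273.15))
SiO2 = 764.38 mg/kg


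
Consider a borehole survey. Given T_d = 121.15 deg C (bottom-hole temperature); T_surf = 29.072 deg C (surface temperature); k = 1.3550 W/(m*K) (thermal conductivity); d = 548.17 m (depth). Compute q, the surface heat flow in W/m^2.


Step 1: grad = (T_d - T_surf)/d * 1000 = (121.15 - 29.072)/548.17 * 1000 = 167.9734 deg C/km
Step 2: q = k * grad / 1000 = 1.355 * 167.9734 / 1000 = 0.22760 W/m^2
q = 0.22760 W/m^2


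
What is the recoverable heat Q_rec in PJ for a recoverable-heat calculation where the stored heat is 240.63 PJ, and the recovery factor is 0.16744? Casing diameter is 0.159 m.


Q_rec = Q_s * RF
Q_rec = 240.63 * 0.16744
Q_rec = 40.291 PJ


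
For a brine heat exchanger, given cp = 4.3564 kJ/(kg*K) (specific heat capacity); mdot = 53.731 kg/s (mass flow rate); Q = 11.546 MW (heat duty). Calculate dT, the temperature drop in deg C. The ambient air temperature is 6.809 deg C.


dT = Q * 1000 / (mdot * cp)
dT = 11.546 * 1000 / (53.731 * 4.3564)
dT = 49.32634 K
Convert (temperature difference, 1 K = 1 deg C): 49.32634 K = 49.32634 deg C
dT = 49.326 deg C


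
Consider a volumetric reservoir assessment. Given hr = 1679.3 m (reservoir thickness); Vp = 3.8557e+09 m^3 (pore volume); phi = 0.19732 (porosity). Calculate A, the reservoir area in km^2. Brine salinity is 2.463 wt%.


A = Vp / (1e6 * hr * phi)
A = 3.8557e+09 / (1e6 * 1679.3 * 0.19732)
A = 11.636 km^2


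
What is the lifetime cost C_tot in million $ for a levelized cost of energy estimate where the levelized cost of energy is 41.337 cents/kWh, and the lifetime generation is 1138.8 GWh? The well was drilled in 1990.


C_tot = LCOE / 100 * E_tot
C_tot = 41.337 / 100 * 1138.8
C_tot = 470.75 million $


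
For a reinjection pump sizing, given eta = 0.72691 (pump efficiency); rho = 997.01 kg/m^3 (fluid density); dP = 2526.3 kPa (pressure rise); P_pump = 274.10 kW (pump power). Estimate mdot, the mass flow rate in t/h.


mdot = P_pump * rho * eta / dP
mdot = 274.10 * 997.01 * 0.72691 / 2526.3
mdot = 78.63290 kg/s
Convert: 78.63290 kg/s * 3.6 = 283.08 t/h
mdot = 283.08 t/h


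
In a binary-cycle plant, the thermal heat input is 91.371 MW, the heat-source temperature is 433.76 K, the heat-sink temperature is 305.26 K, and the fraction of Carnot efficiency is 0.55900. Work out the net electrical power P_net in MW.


Step 1: eta = (1 - Tc/Th)*f = (1 - 305.26/433.76)*0.559 = 0.1656019
Step 2: P_net = eta * Q_in = 0.1656019 * 91.371 = 15.131 MW
P_net = 15.131 MW


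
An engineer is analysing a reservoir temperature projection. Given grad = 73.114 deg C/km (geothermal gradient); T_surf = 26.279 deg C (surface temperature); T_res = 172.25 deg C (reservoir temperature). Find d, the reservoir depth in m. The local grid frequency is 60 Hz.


d = (T_res - T_surf) / grad * 1000
d = (172.25 - 26.279) / 73.114 * 1000
d = 1996.5 m


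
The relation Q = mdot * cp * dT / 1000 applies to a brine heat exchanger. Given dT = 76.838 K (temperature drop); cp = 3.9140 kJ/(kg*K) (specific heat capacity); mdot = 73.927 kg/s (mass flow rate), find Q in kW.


Q = mdot * cp * dT / 1000
Q = 73.927 * 3.9140 * 76.838 / 1000
Q = 22.23310 MW
Convert: 22.23310 MW * 1000.0 = 22233 kW
Q = 22233 kW


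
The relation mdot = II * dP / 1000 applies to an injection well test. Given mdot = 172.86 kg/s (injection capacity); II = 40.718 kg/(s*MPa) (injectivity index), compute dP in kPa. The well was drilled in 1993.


dP = mdot * 1000 / II
dP = 172.86 * 1000 / 40.718
dP = 4245.3 kPa


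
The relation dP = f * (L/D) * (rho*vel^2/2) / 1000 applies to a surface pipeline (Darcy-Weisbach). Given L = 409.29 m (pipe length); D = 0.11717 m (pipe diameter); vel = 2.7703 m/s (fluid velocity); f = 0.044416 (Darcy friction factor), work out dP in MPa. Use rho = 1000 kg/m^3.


dP = f * (L/D) * (rho*vel^2/2) / 1000
dP = 0.044416 * (409.29/0.11717) * (1000*2.7703^2/2) / 1000
dP = 595.3574 kPa
Convert: 595.3574 kPa * 0.001 = 0.59536 MPa
dP = 0.59536 MPa


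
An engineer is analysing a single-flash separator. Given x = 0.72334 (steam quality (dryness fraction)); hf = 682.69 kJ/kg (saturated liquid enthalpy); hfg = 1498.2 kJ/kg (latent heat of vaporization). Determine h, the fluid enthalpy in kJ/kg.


h = hf + x * hfg
h = 682.69 + 0.72334 * 1498.2
h = 1766.4 kJ/kg


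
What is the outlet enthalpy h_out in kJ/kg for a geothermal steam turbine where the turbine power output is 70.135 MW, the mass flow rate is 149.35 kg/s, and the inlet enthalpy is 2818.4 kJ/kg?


h_out = h_in - P * 1000 / mdot
h_out = 2818.4 - 70.135 * 1000 / 149.35
h_out = 2348.8 kJ/kg


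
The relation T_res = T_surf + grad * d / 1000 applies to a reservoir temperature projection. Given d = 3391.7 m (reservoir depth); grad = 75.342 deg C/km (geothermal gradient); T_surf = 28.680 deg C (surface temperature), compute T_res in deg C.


T_res = T_surf + grad * d / 1000
T_res = 28.680 + 75.342 * 3391.7 / 1000
T_res = 284.22 deg C


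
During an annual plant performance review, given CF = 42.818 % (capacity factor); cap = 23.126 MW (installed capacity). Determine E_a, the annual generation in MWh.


E_a = CF / 100 * cap * 8760
E_a = 42.818 / 100 * 23.126 * 8760
E_a = 86742 MWh


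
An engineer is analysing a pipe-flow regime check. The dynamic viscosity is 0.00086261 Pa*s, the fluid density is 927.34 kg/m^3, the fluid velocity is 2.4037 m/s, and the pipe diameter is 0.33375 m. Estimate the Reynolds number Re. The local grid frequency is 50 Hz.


Re = rho * vel * D / mu
Re = 927.34 * 2.4037 * 0.33375 / 0.00086261
Re = 8.6243e+05


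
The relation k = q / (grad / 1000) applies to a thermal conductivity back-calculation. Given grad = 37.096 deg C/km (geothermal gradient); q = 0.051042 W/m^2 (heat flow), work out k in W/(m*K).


k = q / (grad / 1000)
k = 0.051042 / (37.096 / 1000)
k = 1.3759 W/(m*K)


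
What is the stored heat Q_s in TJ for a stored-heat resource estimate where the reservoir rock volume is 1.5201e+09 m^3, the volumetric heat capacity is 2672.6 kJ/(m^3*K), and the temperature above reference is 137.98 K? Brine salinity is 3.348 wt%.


Q_s = Vr * rhoc * dT / 1e12
Q_s = 1.5201e+09 * 2672.6 * 137.98 / 1e12
Q_s = 560.5602 PJ
Convert: 560.5602 PJ * 1000.0 = 5.6056e+05 TJ
Q_s = 5.6056e+05 TJ


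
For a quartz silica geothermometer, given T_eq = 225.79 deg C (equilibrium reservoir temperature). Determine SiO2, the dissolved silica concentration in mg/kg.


SiO2 = 10^(5.19 - 1309/(T_eq + 273.15))
SiO2 = 10^(5.19 - 1309/(225.79 + 273.15))
SiO2 = 368.50 mg/kg


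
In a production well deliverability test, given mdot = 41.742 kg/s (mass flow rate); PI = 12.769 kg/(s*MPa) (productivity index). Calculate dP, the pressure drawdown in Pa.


dP = mdot * 1000 / PI
dP = 41.742 * 1000 / 12.769
dP = 3269.011 kPa
Convert: 3269.011 kPa * 1000.0 = 3.2690e+06 Pa
dP = 3.2690e+06 Pa


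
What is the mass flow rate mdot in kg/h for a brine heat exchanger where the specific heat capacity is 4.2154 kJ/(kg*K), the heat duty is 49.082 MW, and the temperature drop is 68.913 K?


mdot = Q * 1000 / (cp * dT)
mdot = 49.082 * 1000 / (4.2154 * 68.913)
mdot = 168.9594 kg/s
Convert: 168.9594 kg/s * 3600.0 = 6.0825e+05 kg/h
mdot = 6.0825e+05 kg/h


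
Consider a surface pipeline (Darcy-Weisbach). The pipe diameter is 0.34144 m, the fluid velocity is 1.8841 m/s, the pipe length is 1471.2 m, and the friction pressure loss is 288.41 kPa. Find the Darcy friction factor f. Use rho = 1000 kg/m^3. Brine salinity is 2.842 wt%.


f = dP*1000 / ((L/D)*(rho*vel^2/2))
f = 288.41*1000 / ((1471.2/0.34144)*(1000*1.8841^2/2))
f = 0.037712


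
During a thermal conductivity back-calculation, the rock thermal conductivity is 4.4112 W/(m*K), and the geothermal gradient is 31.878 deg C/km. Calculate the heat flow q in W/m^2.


q = k * grad / 1000
q = 4.4112 * 31.878 / 1000
q = 0.14062 W/m^2


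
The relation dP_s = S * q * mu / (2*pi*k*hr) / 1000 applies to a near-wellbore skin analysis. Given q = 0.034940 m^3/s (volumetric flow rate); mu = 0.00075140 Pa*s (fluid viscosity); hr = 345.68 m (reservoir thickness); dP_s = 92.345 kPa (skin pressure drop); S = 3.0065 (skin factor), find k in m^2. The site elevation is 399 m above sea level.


k = S*q*mu / (2*pi*dP_s*1000*hr)
k = 3.0065*0.034940*0.00075140 / (2*pi*92.345*1000*345.68)
k = 3.9354e-13 m^2


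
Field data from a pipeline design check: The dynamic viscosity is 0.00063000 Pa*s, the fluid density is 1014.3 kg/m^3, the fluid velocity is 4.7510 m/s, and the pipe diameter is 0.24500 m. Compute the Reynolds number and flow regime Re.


Step 1: Re = rho*vel*D/mu = 1014.3*4.751*0.245/0.00063 = 1.8740e+06
Step 2: Re = 1.8740e+06 > 4000, so flow is turbulent.
Re = 1.8740e+06 (turbulent)


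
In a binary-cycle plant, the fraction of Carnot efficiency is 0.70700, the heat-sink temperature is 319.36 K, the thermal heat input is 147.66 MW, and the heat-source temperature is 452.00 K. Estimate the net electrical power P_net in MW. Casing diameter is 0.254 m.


Step 1: eta = (1 - Tc/Th)*f = (1 - 319.36/452.0)*0.707 = 0.2074701
Step 2: P_net = eta * Q_in = 0.2074701 * 147.66 = 30.635 MW
P_net = 30.635 MW


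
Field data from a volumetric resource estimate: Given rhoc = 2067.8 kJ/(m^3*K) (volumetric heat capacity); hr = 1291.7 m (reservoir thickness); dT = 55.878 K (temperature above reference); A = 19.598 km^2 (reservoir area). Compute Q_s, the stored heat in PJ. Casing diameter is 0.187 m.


Step 1: Vr = A*1e6*hr = 19.598*1e6*1291.7 = 2.531474e+10 m^3
Step 2: Q_s = Vr*rhoc*dT/1e12 = 2.531474e+10*2067.8*55.878/1e12 = 2925.0 PJ
Q_s = 2925.0 PJ


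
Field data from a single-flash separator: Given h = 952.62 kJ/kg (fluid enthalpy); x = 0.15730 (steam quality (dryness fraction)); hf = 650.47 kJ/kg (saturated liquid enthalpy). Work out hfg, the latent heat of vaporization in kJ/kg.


hfg = (h - hf) / x
hfg = (952.62 - 650.47) / 0.15730
hfg = 1920.9 kJ/kg


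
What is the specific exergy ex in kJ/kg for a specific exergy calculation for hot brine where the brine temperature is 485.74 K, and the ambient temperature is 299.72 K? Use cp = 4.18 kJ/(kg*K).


ex = cp * ((T_b - T_0) - T_0 * ln(T_b/T_0))
ex = 4.18 * ((485.74 - 299.72) - 299.72 * ln(485.74/299.72))
ex = 172.67 kJ/kg


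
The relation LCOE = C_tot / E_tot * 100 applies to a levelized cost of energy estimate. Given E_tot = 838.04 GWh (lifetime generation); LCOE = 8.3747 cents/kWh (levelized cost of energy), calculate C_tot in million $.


C_tot = LCOE / 100 * E_tot
C_tot = 8.3747 / 100 * 838.04
C_tot = 70.183 million $


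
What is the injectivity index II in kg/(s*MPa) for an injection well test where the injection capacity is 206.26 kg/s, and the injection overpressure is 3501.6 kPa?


II = mdot * 1000 / dP
II = 206.26 * 1000 / 3501.6
II = 58.905 kg/(s*MPa)


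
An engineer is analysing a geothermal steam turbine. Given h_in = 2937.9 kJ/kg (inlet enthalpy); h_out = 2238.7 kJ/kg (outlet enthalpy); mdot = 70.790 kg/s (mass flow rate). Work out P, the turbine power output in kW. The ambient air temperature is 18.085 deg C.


P = mdot * (h_in - h_out) / 1000
P = 70.790 * (2937.9 - 2238.7) / 1000
P = 49.49637 MW
Convert: 49.49637 MW * 1000.0 = 49496 kW
P = 49496 kW


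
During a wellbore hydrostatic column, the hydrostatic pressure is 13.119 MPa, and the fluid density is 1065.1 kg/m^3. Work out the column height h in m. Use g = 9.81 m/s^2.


h = P * 1e6 / (g * rho)
h = 13.119 * 1e6 / (9.81 * 1065.1)
h = 1255.6 m


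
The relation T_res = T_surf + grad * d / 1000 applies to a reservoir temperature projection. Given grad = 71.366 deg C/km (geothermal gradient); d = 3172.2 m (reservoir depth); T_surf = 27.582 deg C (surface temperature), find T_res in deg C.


T_res = T_surf + grad * d / 1000
T_res = 27.582 + 71.366 * 3172.2 / 1000
T_res = 253.97 deg C


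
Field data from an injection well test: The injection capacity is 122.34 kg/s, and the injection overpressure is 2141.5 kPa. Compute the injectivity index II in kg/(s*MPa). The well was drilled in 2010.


II = mdot * 1000 / dP
II = 122.34 * 1000 / 2141.5
II = 57.128 kg/(s*MPa)


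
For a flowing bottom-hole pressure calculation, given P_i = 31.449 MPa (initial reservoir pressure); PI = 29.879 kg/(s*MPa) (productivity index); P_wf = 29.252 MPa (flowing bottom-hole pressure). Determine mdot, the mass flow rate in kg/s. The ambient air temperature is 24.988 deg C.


mdot = (P_i - P_wf) * PI
mdot = (31.449 - 29.252) * 29.879
mdot = 65.644 kg/s


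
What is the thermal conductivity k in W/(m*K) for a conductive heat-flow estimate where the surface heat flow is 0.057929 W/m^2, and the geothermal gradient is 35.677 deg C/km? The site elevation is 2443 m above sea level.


k = q * 1000 / grad
k = 0.057929 * 1000 / 35.677
k = 1.6237 W/(m*K)


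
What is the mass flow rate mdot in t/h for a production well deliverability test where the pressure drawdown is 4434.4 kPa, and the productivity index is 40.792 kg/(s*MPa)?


mdot = PI * dP / 1000
mdot = 40.792 * 4434.4 / 1000
mdot = 180.8880 kg/s
Convert: 180.8880 kg/s * 3.6 = 651.20 t/h
mdot = 651.20 t/h


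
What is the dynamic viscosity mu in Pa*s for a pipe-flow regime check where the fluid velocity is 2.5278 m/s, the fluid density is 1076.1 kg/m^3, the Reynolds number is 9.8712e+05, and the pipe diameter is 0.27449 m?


mu = rho * vel * D / Re
mu = 1076.1 * 2.5278 * 0.27449 / 9.8712e+05
mu = 0.00075640 Pa*s


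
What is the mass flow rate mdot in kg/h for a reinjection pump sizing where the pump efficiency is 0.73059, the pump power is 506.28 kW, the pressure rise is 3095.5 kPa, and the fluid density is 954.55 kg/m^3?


mdot = P_pump * rho * eta / dP
mdot = 506.28 * 954.55 * 0.73059 / 3095.5
mdot = 114.0597 kg/s
Convert: 114.0597 kg/s * 3600.0 = 4.1061e+05 kg/h
mdot = 4.1061e+05 kg/h


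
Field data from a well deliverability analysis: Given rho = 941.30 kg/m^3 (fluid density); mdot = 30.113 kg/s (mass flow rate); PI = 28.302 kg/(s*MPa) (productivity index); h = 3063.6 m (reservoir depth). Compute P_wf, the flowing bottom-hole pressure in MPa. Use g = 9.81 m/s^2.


Step 1: P_i = rho*g*h/1e6 = 941.3*9.81*3063.6/1e6 = 28.28975 MPa
Step 2: P_wf = P_i - mdot/PI = 28.28975 - 30.113/28.302 = 27.226 MPa
P_wf = 27.226 MPa


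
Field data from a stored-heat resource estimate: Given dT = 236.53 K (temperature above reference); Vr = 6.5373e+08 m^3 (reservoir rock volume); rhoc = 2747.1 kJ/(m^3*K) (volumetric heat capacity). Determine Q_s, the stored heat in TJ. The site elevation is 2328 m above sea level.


Q_s = Vr * rhoc * dT / 1e12
Q_s = 6.5373e+08 * 2747.1 * 236.53 / 1e12
Q_s = 424.7752 PJ
Convert: 424.7752 PJ * 1000.0 = 4.2478e+05 TJ
Q_s = 4.2478e+05 TJ


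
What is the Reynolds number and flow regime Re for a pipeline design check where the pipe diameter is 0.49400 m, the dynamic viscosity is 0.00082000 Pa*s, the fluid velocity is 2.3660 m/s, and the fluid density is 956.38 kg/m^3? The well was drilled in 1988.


Step 1: Re = rho*vel*D/mu = 956.38*2.366*0.494/0.00082 = 1.3632e+06
Step 2: Re = 1.3632e+06 > 4000, so flow is turbulent.
Re = 1.3632e+06 (turbulent)


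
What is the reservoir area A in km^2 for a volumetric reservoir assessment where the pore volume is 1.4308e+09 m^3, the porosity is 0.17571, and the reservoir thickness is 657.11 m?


A = Vp / (1e6 * hr * phi)
A = 1.4308e+09 / (1e6 * 657.11 * 0.17571)
A = 12.392 km^2


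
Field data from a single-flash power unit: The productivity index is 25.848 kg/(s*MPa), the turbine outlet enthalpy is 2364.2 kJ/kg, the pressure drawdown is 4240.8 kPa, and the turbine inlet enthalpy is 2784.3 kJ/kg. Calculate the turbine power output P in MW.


Step 1: mdot = PI * dP / 1000 = 25.848 * 4240.8 / 1000 = 109.6162 kg/s
Step 2: P = mdot*(h_in - h_out)/1000 = 109.6162*(2784.3 - 2364.2)/1000 = 46.050 MW
P = 46.050 MW


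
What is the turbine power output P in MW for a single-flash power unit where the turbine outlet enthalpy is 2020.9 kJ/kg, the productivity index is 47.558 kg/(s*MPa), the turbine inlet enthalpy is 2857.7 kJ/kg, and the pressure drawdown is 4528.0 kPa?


Step 1: mdot = PI * dP / 1000 = 47.558 * 4528.0 / 1000 = 215.3426 kg/s
Step 2: P = mdot*(h_in - h_out)/1000 = 215.3426*(2857.7 - 2020.9)/1000 = 180.20 MW
P = 180.20 MW


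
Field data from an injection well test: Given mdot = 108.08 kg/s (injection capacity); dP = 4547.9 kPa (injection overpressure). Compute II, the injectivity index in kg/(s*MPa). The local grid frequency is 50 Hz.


II = mdot * 1000 / dP
II = 108.08 * 1000 / 4547.9
II = 23.765 kg/(s*MPa)


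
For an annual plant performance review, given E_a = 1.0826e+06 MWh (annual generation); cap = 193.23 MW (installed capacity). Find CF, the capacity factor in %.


CF = E_a / (cap * 8760) * 100
CF = 1.0826e+06 / (193.23 * 8760) * 100
CF = 63.957 %


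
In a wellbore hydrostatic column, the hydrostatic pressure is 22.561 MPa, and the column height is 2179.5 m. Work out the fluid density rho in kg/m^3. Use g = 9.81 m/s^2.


rho = P * 1e6 / (g * h)
rho = 22.561 * 1e6 / (9.81 * 2179.5)
rho = 1055.2 kg/m^3
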